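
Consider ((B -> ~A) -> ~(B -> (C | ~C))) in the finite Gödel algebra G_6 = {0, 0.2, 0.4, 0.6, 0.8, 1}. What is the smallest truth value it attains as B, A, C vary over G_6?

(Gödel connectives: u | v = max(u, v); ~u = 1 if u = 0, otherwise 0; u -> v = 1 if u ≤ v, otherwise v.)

0.00

The minimum is attained at B = 0, A = 0, C = 0:
  ~A: Gödel ¬ of 0 = 1 (operand is 0)
  (B -> ~A): 0 ≤ 1, so result = 1
  ~C: Gödel ¬ of 0 = 1 (operand is 0)
  (C | ~C) = max(0, 1) = 1
  (B -> (C | ~C)): 0 ≤ 1, so result = 1
  ~(B -> (C | ~C)): Gödel ¬ of 1 = 0 (operand ≠ 0)
  ((B -> ~A) -> ~(B -> (C | ~C))): 1 > 0, so result = 0
Checking all 216 assignments confirms none give a value below 0.00.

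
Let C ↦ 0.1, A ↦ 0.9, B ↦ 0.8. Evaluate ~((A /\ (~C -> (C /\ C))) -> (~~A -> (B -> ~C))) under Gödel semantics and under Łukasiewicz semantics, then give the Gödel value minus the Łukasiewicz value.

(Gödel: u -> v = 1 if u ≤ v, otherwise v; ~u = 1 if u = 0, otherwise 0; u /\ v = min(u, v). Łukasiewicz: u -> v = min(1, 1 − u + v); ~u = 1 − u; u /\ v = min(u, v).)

1.00

Gödel evaluation:
  ~C: Gödel ¬ of 0.1 = 0 (operand ≠ 0)
  (C /\ C) = min(0.1, 0.1) = 0.1
  (~C -> (C /\ C)): 0 ≤ 0.1, so result = 1
  (A /\ (~C -> (C /\ C))) = min(0.9, 1) = 0.9
  ~A: Gödel ¬ of 0.9 = 0 (operand ≠ 0)
  ~~A: Gödel ¬ of 0 = 1 (operand is 0)
  ~C: Gödel ¬ of 0.1 = 0 (operand ≠ 0)
  (B -> ~C): 0.8 > 0, so result = 0
  (~~A -> (B -> ~C)): 1 > 0, so result = 0
  ((A /\ (~C -> (C /\ C))) -> (~~A -> (B -> ~C))): 0.9 > 0, so result = 0
  ~((A /\ (~C -> (C /\ C))) -> (~~A -> (B -> ~C))): Gödel ¬ of 0 = 1 (operand is 0)
  Gödel value = 1
Łukasiewicz evaluation:
  ~C: Łukasiewicz ¬ gives 1 − 0.1 = 0.9
  (C /\ C) = min(0.1, 0.1) = 0.1
  (~C -> (C /\ C)): min(1, 1 − 0.9 + 0.1) = 0.2
  (A /\ (~C -> (C /\ C))) = min(0.9, 0.2) = 0.2
  ~A: Łukasiewicz ¬ gives 1 − 0.9 = 0.1
  ~~A: Łukasiewicz ¬ gives 1 − 0.1 = 0.9
  ~C: Łukasiewicz ¬ gives 1 − 0.1 = 0.9
  (B -> ~C): min(1, 1 − 0.8 + 0.9) = 1
  (~~A -> (B -> ~C)): min(1, 1 − 0.9 + 1) = 1
  ((A /\ (~C -> (C /\ C))) -> (~~A -> (B -> ~C))): min(1, 1 − 0.2 + 1) = 1
  ~((A /\ (~C -> (C /\ C))) -> (~~A -> (B -> ~C))): Łukasiewicz ¬ gives 1 − 1 = 0
  Łukasiewicz value = 0
Difference: 1 − 0 = 1.00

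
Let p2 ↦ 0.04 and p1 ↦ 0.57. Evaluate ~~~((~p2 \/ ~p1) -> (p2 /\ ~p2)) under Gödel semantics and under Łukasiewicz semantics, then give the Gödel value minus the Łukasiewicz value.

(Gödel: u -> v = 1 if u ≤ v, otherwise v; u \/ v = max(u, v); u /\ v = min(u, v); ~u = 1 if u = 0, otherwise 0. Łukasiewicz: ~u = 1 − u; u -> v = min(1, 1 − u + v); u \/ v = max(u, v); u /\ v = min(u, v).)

-0.92

Gödel evaluation:
  ~p2: Gödel ¬ of 0.04 = 0 (operand ≠ 0)
  ~p1: Gödel ¬ of 0.57 = 0 (operand ≠ 0)
  (~p2 \/ ~p1) = max(0, 0) = 0
  ~p2: Gödel ¬ of 0.04 = 0 (operand ≠ 0)
  (p2 /\ ~p2) = min(0.04, 0) = 0
  ((~p2 \/ ~p1) -> (p2 /\ ~p2)): 0 ≤ 0, so result = 1
  ~((~p2 \/ ~p1) -> (p2 /\ ~p2)): Gödel ¬ of 1 = 0 (operand ≠ 0)
  ~~((~p2 \/ ~p1) -> (p2 /\ ~p2)): Gödel ¬ of 0 = 1 (operand is 0)
  ~~~((~p2 \/ ~p1) -> (p2 /\ ~p2)): Gödel ¬ of 1 = 0 (operand ≠ 0)
  Gödel value = 0
Łukasiewicz evaluation:
  ~p2: Łukasiewicz ¬ gives 1 − 0.04 = 0.96
  ~p1: Łukasiewicz ¬ gives 1 − 0.57 = 0.43
  (~p2 \/ ~p1) = max(0.96, 0.43) = 0.96
  ~p2: Łukasiewicz ¬ gives 1 − 0.04 = 0.96
  (p2 /\ ~p2) = min(0.04, 0.96) = 0.04
  ((~p2 \/ ~p1) -> (p2 /\ ~p2)): min(1, 1 − 0.96 + 0.04) = 0.08
  ~((~p2 \/ ~p1) -> (p2 /\ ~p2)): Łukasiewicz ¬ gives 1 − 0.08 = 0.92
  ~~((~p2 \/ ~p1) -> (p2 /\ ~p2)): Łukasiewicz ¬ gives 1 − 0.92 = 0.08
  ~~~((~p2 \/ ~p1) -> (p2 /\ ~p2)): Łukasiewicz ¬ gives 1 − 0.08 = 0.92
  Łukasiewicz value = 0.92
Difference: 0 − 0.92 = -0.92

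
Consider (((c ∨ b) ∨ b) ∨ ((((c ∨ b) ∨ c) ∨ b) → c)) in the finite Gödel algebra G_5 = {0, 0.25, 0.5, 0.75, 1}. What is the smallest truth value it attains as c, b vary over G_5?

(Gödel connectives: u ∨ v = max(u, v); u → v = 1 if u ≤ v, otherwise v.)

0.25

The minimum is attained at c = 0, b = 0.25:
  (c ∨ b) = max(0, 0.25) = 0.25
  ((c ∨ b) ∨ b) = max(0.25, 0.25) = 0.25
  (c ∨ b) = max(0, 0.25) = 0.25
  ((c ∨ b) ∨ c) = max(0.25, 0) = 0.25
  (((c ∨ b) ∨ c) ∨ b) = max(0.25, 0.25) = 0.25
  ((((c ∨ b) ∨ c) ∨ b) → c): 0.25 > 0, so result = 0
  (((c ∨ b) ∨ b) ∨ ((((c ∨ b) ∨ c) ∨ b) → c)) = max(0.25, 0) = 0.25
Checking all 25 assignments confirms none give a value below 0.25.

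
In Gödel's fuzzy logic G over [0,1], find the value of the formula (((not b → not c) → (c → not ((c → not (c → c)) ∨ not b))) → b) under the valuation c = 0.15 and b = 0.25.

0.25

not b: Gödel ¬ of 0.25 = 0 (operand ≠ 0)
not c: Gödel ¬ of 0.15 = 0 (operand ≠ 0)
(not b → not c): 0 ≤ 0, so result = 1
(c → c): 0.15 ≤ 0.15, so result = 1
not (c → c): Gödel ¬ of 1 = 0 (operand ≠ 0)
(c → not (c → c)): 0.15 > 0, so result = 0
not b: Gödel ¬ of 0.25 = 0 (operand ≠ 0)
((c → not (c → c)) ∨ not b) = max(0, 0) = 0
not ((c → not (c → c)) ∨ not b): Gödel ¬ of 0 = 1 (operand is 0)
(c → not ((c → not (c → c)) ∨ not b)): 0.15 ≤ 1, so result = 1
((not b → not c) → (c → not ((c → not (c → c)) ∨ not b))): 1 ≤ 1, so result = 1
(((not b → not c) → (c → not ((c → not (c → c)) ∨ not b))) → b): 1 > 0.25, so result = 0.25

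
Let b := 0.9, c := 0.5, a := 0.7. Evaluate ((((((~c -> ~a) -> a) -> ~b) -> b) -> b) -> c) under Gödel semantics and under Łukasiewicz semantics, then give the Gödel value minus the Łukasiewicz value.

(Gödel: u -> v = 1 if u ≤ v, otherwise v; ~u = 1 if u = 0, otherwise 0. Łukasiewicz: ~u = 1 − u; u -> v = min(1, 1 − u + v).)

-0.10

Gödel evaluation:
  ~c: Gödel ¬ of 0.5 = 0 (operand ≠ 0)
  ~a: Gödel ¬ of 0.7 = 0 (operand ≠ 0)
  (~c -> ~a): 0 ≤ 0, so result = 1
  ((~c -> ~a) -> a): 1 > 0.7, so result = 0.7
  ~b: Gödel ¬ of 0.9 = 0 (operand ≠ 0)
  (((~c -> ~a) -> a) -> ~b): 0.7 > 0, so result = 0
  ((((~c -> ~a) -> a) -> ~b) -> b): 0 ≤ 0.9, so result = 1
  (((((~c -> ~a) -> a) -> ~b) -> b) -> b): 1 > 0.9, so result = 0.9
  ((((((~c -> ~a) -> a) -> ~b) -> b) -> b) -> c): 0.9 > 0.5, so result = 0.5
  Gödel value = 0.5
Łukasiewicz evaluation:
  ~c: Łukasiewicz ¬ gives 1 − 0.5 = 0.5
  ~a: Łukasiewicz ¬ gives 1 − 0.7 = 0.3
  (~c -> ~a): min(1, 1 − 0.5 + 0.3) = 0.8
  ((~c -> ~a) -> a): min(1, 1 − 0.8 + 0.7) = 0.9
  ~b: Łukasiewicz ¬ gives 1 − 0.9 = 0.1
  (((~c -> ~a) -> a) -> ~b): min(1, 1 − 0.9 + 0.1) = 0.2
  ((((~c -> ~a) -> a) -> ~b) -> b): min(1, 1 − 0.2 + 0.9) = 1
  (((((~c -> ~a) -> a) -> ~b) -> b) -> b): min(1, 1 − 1 + 0.9) = 0.9
  ((((((~c -> ~a) -> a) -> ~b) -> b) -> b) -> c): min(1, 1 − 0.9 + 0.5) = 0.6
  Łukasiewicz value = 0.6
Difference: 0.5 − 0.6 = -0.10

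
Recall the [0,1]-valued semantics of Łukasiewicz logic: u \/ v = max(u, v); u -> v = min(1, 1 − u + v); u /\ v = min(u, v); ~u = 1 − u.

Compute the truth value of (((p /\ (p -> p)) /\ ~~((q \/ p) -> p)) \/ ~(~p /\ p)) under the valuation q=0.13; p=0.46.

(p -> p): min(1, 1 − 0.46 + 0.46) = 1
(p /\ (p -> p)) = min(0.46, 1) = 0.46
(q \/ p) = max(0.13, 0.46) = 0.46
((q \/ p) -> p): min(1, 1 − 0.46 + 0.46) = 1
~((q \/ p) -> p): Łukasiewicz ¬ gives 1 − 1 = 0
~~((q \/ p) -> p): Łukasiewicz ¬ gives 1 − 0 = 1
((p /\ (p -> p)) /\ ~~((q \/ p) -> p)) = min(0.46, 1) = 0.46
~p: Łukasiewicz ¬ gives 1 − 0.46 = 0.54
(~p /\ p) = min(0.54, 0.46) = 0.46
~(~p /\ p): Łukasiewicz ¬ gives 1 − 0.46 = 0.54
(((p /\ (p -> p)) /\ ~~((q \/ p) -> p)) \/ ~(~p /\ p)) = max(0.46, 0.54) = 0.54

0.54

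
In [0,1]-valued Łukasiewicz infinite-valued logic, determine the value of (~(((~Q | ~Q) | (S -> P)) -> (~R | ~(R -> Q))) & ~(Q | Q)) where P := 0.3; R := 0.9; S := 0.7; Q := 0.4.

0.10

~Q: Łukasiewicz ¬ gives 1 − 0.4 = 0.6
~Q: Łukasiewicz ¬ gives 1 − 0.4 = 0.6
(~Q | ~Q) = max(0.6, 0.6) = 0.6
(S -> P): min(1, 1 − 0.7 + 0.3) = 0.6
((~Q | ~Q) | (S -> P)) = max(0.6, 0.6) = 0.6
~R: Łukasiewicz ¬ gives 1 − 0.9 = 0.1
(R -> Q): min(1, 1 − 0.9 + 0.4) = 0.5
~(R -> Q): Łukasiewicz ¬ gives 1 − 0.5 = 0.5
(~R | ~(R -> Q)) = max(0.1, 0.5) = 0.5
(((~Q | ~Q) | (S -> P)) -> (~R | ~(R -> Q))): min(1, 1 − 0.6 + 0.5) = 0.9
~(((~Q | ~Q) | (S -> P)) -> (~R | ~(R -> Q))): Łukasiewicz ¬ gives 1 − 0.9 = 0.1
(Q | Q) = max(0.4, 0.4) = 0.4
~(Q | Q): Łukasiewicz ¬ gives 1 − 0.4 = 0.6
(~(((~Q | ~Q) | (S -> P)) -> (~R | ~(R -> Q))) & ~(Q | Q)) = min(0.1, 0.6) = 0.1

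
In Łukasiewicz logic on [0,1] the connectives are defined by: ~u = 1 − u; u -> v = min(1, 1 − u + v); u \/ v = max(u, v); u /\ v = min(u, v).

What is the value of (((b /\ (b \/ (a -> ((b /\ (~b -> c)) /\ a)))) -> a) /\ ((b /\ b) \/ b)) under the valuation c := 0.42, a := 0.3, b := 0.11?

~b: Łukasiewicz ¬ gives 1 − 0.11 = 0.89
(~b -> c): min(1, 1 − 0.89 + 0.42) = 0.53
(b /\ (~b -> c)) = min(0.11, 0.53) = 0.11
((b /\ (~b -> c)) /\ a) = min(0.11, 0.3) = 0.11
(a -> ((b /\ (~b -> c)) /\ a)): min(1, 1 − 0.3 + 0.11) = 0.81
(b \/ (a -> ((b /\ (~b -> c)) /\ a))) = max(0.11, 0.81) = 0.81
(b /\ (b \/ (a -> ((b /\ (~b -> c)) /\ a)))) = min(0.11, 0.81) = 0.11
((b /\ (b \/ (a -> ((b /\ (~b -> c)) /\ a)))) -> a): min(1, 1 − 0.11 + 0.3) = 1
(b /\ b) = min(0.11, 0.11) = 0.11
((b /\ b) \/ b) = max(0.11, 0.11) = 0.11
(((b /\ (b \/ (a -> ((b /\ (~b -> c)) /\ a)))) -> a) /\ ((b /\ b) \/ b)) = min(1, 0.11) = 0.11

0.11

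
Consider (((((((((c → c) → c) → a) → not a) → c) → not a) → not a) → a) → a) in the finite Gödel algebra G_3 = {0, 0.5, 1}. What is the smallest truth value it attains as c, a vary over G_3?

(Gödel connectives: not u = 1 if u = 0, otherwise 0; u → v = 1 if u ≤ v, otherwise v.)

Every assignment gives 1. For instance at c = 0, a = 0:
  (c → c): 0 ≤ 0, so result = 1
  ((c → c) → c): 1 > 0, so result = 0
  (((c → c) → c) → a): 0 ≤ 0, so result = 1
  not a: Gödel ¬ of 0 = 1 (operand is 0)
  ((((c → c) → c) → a) → not a): 1 ≤ 1, so result = 1
  (((((c → c) → c) → a) → not a) → c): 1 > 0, so result = 0
  not a: Gödel ¬ of 0 = 1 (operand is 0)
  ((((((c → c) → c) → a) → not a) → c) → not a): 0 ≤ 1, so result = 1
  not a: Gödel ¬ of 0 = 1 (operand is 0)
  (((((((c → c) → c) → a) → not a) → c) → not a) → not a): 1 ≤ 1, so result = 1
  ((((((((c → c) → c) → a) → not a) → c) → not a) → not a) → a): 1 > 0, so result = 0
  (((((((((c → c) → c) → a) → not a) → c) → not a) → not a) → a) → a): 0 ≤ 0, so result = 1
All 9 assignments give value 1 — the formula is a G_3-tautology.

1.00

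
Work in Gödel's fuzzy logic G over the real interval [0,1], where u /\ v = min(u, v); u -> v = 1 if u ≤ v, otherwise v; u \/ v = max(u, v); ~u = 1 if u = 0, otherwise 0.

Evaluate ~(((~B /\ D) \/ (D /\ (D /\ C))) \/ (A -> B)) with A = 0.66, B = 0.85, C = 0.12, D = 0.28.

~B: Gödel ¬ of 0.85 = 0 (operand ≠ 0)
(~B /\ D) = min(0, 0.28) = 0
(D /\ C) = min(0.28, 0.12) = 0.12
(D /\ (D /\ C)) = min(0.28, 0.12) = 0.12
((~B /\ D) \/ (D /\ (D /\ C))) = max(0, 0.12) = 0.12
(A -> B): 0.66 ≤ 0.85, so result = 1
(((~B /\ D) \/ (D /\ (D /\ C))) \/ (A -> B)) = max(0.12, 1) = 1
~(((~B /\ D) \/ (D /\ (D /\ C))) \/ (A -> B)): Gödel ¬ of 1 = 0 (operand ≠ 0)

0.00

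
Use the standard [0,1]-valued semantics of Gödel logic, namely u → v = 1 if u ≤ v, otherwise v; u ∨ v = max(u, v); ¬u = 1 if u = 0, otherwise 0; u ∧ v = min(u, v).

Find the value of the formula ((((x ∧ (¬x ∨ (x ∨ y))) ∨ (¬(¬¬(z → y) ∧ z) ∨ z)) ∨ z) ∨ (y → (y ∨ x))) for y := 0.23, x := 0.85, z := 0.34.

1.00

¬x: Gödel ¬ of 0.85 = 0 (operand ≠ 0)
(x ∨ y) = max(0.85, 0.23) = 0.85
(¬x ∨ (x ∨ y)) = max(0, 0.85) = 0.85
(x ∧ (¬x ∨ (x ∨ y))) = min(0.85, 0.85) = 0.85
(z → y): 0.34 > 0.23, so result = 0.23
¬(z → y): Gödel ¬ of 0.23 = 0 (operand ≠ 0)
¬¬(z → y): Gödel ¬ of 0 = 1 (operand is 0)
(¬¬(z → y) ∧ z) = min(1, 0.34) = 0.34
¬(¬¬(z → y) ∧ z): Gödel ¬ of 0.34 = 0 (operand ≠ 0)
(¬(¬¬(z → y) ∧ z) ∨ z) = max(0, 0.34) = 0.34
((x ∧ (¬x ∨ (x ∨ y))) ∨ (¬(¬¬(z → y) ∧ z) ∨ z)) = max(0.85, 0.34) = 0.85
(((x ∧ (¬x ∨ (x ∨ y))) ∨ (¬(¬¬(z → y) ∧ z) ∨ z)) ∨ z) = max(0.85, 0.34) = 0.85
(y ∨ x) = max(0.23, 0.85) = 0.85
(y → (y ∨ x)): 0.23 ≤ 0.85, so result = 1
((((x ∧ (¬x ∨ (x ∨ y))) ∨ (¬(¬¬(z → y) ∧ z) ∨ z)) ∨ z) ∨ (y → (y ∨ x))) = max(0.85, 1) = 1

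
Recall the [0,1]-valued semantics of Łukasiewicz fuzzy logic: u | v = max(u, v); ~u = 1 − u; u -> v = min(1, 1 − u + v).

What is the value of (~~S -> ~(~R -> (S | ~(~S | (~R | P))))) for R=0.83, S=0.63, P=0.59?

~S: Łukasiewicz ¬ gives 1 − 0.63 = 0.37
~~S: Łukasiewicz ¬ gives 1 − 0.37 = 0.63
~R: Łukasiewicz ¬ gives 1 − 0.83 = 0.17
~S: Łukasiewicz ¬ gives 1 − 0.63 = 0.37
~R: Łukasiewicz ¬ gives 1 − 0.83 = 0.17
(~R | P) = max(0.17, 0.59) = 0.59
(~S | (~R | P)) = max(0.37, 0.59) = 0.59
~(~S | (~R | P)): Łukasiewicz ¬ gives 1 − 0.59 = 0.41
(S | ~(~S | (~R | P))) = max(0.63, 0.41) = 0.63
(~R -> (S | ~(~S | (~R | P)))): min(1, 1 − 0.17 + 0.63) = 1
~(~R -> (S | ~(~S | (~R | P)))): Łukasiewicz ¬ gives 1 − 1 = 0
(~~S -> ~(~R -> (S | ~(~S | (~R | P))))): min(1, 1 − 0.63 + 0) = 0.37

0.37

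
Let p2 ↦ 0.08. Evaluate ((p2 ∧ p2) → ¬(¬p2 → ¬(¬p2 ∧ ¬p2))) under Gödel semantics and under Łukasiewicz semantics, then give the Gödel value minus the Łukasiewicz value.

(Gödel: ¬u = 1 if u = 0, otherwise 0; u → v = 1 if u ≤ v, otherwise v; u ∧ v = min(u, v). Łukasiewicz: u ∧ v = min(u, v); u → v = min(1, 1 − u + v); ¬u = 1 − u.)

Gödel evaluation:
  (p2 ∧ p2) = min(0.08, 0.08) = 0.08
  ¬p2: Gödel ¬ of 0.08 = 0 (operand ≠ 0)
  ¬p2: Gödel ¬ of 0.08 = 0 (operand ≠ 0)
  ¬p2: Gödel ¬ of 0.08 = 0 (operand ≠ 0)
  (¬p2 ∧ ¬p2) = min(0, 0) = 0
  ¬(¬p2 ∧ ¬p2): Gödel ¬ of 0 = 1 (operand is 0)
  (¬p2 → ¬(¬p2 ∧ ¬p2)): 0 ≤ 1, so result = 1
  ¬(¬p2 → ¬(¬p2 ∧ ¬p2)): Gödel ¬ of 1 = 0 (operand ≠ 0)
  ((p2 ∧ p2) → ¬(¬p2 → ¬(¬p2 ∧ ¬p2))): 0.08 > 0, so result = 0
  Gödel value = 0
Łukasiewicz evaluation:
  (p2 ∧ p2) = min(0.08, 0.08) = 0.08
  ¬p2: Łukasiewicz ¬ gives 1 − 0.08 = 0.92
  ¬p2: Łukasiewicz ¬ gives 1 − 0.08 = 0.92
  ¬p2: Łukasiewicz ¬ gives 1 − 0.08 = 0.92
  (¬p2 ∧ ¬p2) = min(0.92, 0.92) = 0.92
  ¬(¬p2 ∧ ¬p2): Łukasiewicz ¬ gives 1 − 0.92 = 0.08
  (¬p2 → ¬(¬p2 ∧ ¬p2)): min(1, 1 − 0.92 + 0.08) = 0.16
  ¬(¬p2 → ¬(¬p2 ∧ ¬p2)): Łukasiewicz ¬ gives 1 − 0.16 = 0.84
  ((p2 ∧ p2) → ¬(¬p2 → ¬(¬p2 ∧ ¬p2))): min(1, 1 − 0.08 + 0.84) = 1
  Łukasiewicz value = 1
Difference: 0 − 1 = -1.00

-1.00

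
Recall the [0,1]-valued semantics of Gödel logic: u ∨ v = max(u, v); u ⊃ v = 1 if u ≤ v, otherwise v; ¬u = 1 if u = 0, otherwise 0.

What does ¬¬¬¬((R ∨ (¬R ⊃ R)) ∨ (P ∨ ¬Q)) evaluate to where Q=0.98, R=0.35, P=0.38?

¬R: Gödel ¬ of 0.35 = 0 (operand ≠ 0)
(¬R ⊃ R): 0 ≤ 0.35, so result = 1
(R ∨ (¬R ⊃ R)) = max(0.35, 1) = 1
¬Q: Gödel ¬ of 0.98 = 0 (operand ≠ 0)
(P ∨ ¬Q) = max(0.38, 0) = 0.38
((R ∨ (¬R ⊃ R)) ∨ (P ∨ ¬Q)) = max(1, 0.38) = 1
¬((R ∨ (¬R ⊃ R)) ∨ (P ∨ ¬Q)): Gödel ¬ of 1 = 0 (operand ≠ 0)
¬¬((R ∨ (¬R ⊃ R)) ∨ (P ∨ ¬Q)): Gödel ¬ of 0 = 1 (operand is 0)
¬¬¬((R ∨ (¬R ⊃ R)) ∨ (P ∨ ¬Q)): Gödel ¬ of 1 = 0 (operand ≠ 0)
¬¬¬¬((R ∨ (¬R ⊃ R)) ∨ (P ∨ ¬Q)): Gödel ¬ of 0 = 1 (operand is 0)

1.00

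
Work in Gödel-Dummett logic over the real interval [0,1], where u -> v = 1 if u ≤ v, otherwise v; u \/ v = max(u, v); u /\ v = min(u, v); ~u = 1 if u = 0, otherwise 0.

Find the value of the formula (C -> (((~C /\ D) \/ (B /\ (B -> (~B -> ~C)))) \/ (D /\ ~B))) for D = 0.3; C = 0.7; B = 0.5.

~C: Gödel ¬ of 0.7 = 0 (operand ≠ 0)
(~C /\ D) = min(0, 0.3) = 0
~B: Gödel ¬ of 0.5 = 0 (operand ≠ 0)
~C: Gödel ¬ of 0.7 = 0 (operand ≠ 0)
(~B -> ~C): 0 ≤ 0, so result = 1
(B -> (~B -> ~C)): 0.5 ≤ 1, so result = 1
(B /\ (B -> (~B -> ~C))) = min(0.5, 1) = 0.5
((~C /\ D) \/ (B /\ (B -> (~B -> ~C)))) = max(0, 0.5) = 0.5
~B: Gödel ¬ of 0.5 = 0 (operand ≠ 0)
(D /\ ~B) = min(0.3, 0) = 0
(((~C /\ D) \/ (B /\ (B -> (~B -> ~C)))) \/ (D /\ ~B)) = max(0.5, 0) = 0.5
(C -> (((~C /\ D) \/ (B /\ (B -> (~B -> ~C)))) \/ (D /\ ~B))): 0.7 > 0.5, so result = 0.5

0.50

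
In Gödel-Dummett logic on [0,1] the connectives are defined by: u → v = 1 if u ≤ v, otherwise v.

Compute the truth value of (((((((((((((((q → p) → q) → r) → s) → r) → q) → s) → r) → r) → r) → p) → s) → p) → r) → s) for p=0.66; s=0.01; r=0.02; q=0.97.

0.01

(q → p): 0.97 > 0.66, so result = 0.66
((q → p) → q): 0.66 ≤ 0.97, so result = 1
(((q → p) → q) → r): 1 > 0.02, so result = 0.02
((((q → p) → q) → r) → s): 0.02 > 0.01, so result = 0.01
(((((q → p) → q) → r) → s) → r): 0.01 ≤ 0.02, so result = 1
((((((q → p) → q) → r) → s) → r) → q): 1 > 0.97, so result = 0.97
(((((((q → p) → q) → r) → s) → r) → q) → s): 0.97 > 0.01, so result = 0.01
((((((((q → p) → q) → r) → s) → r) → q) → s) → r): 0.01 ≤ 0.02, so result = 1
(((((((((q → p) → q) → r) → s) → r) → q) → s) → r) → r): 1 > 0.02, so result = 0.02
((((((((((q → p) → q) → r) → s) → r) → q) → s) → r) → r) → r): 0.02 ≤ 0.02, so result = 1
(((((((((((q → p) → q) → r) → s) → r) → q) → s) → r) → r) → r) → p): 1 > 0.66, so result = 0.66
((((((((((((q → p) → q) → r) → s) → r) → q) → s) → r) → r) → r) → p) → s): 0.66 > 0.01, so result = 0.01
(((((((((((((q → p) → q) → r) → s) → r) → q) → s) → r) → r) → r) → p) → s) → p): 0.01 ≤ 0.66, so result = 1
((((((((((((((q → p) → q) → r) → s) → r) → q) → s) → r) → r) → r) → p) → s) → p) → r): 1 > 0.02, so result = 0.02
(((((((((((((((q → p) → q) → r) → s) → r) → q) → s) → r) → r) → r) → p) → s) → p) → r) → s): 0.02 > 0.01, so result = 0.01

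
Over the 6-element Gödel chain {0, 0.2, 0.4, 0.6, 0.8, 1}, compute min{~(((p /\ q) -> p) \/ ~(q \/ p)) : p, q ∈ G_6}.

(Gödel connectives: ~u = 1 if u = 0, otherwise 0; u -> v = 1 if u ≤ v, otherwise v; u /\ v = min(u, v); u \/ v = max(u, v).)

The minimum is attained at p = 0, q = 0:
  (p /\ q) = min(0, 0) = 0
  ((p /\ q) -> p): 0 ≤ 0, so result = 1
  (q \/ p) = max(0, 0) = 0
  ~(q \/ p): Gödel ¬ of 0 = 1 (operand is 0)
  (((p /\ q) -> p) \/ ~(q \/ p)) = max(1, 1) = 1
  ~(((p /\ q) -> p) \/ ~(q \/ p)): Gödel ¬ of 1 = 0 (operand ≠ 0)
Checking all 36 assignments confirms none give a value below 0.00.

0.00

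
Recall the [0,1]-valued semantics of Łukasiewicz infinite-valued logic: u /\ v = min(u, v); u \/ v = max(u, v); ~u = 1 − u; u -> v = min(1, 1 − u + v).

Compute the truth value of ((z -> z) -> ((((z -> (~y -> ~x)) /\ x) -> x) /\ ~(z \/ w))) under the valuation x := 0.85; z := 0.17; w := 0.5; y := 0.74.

(z -> z): min(1, 1 − 0.17 + 0.17) = 1
~y: Łukasiewicz ¬ gives 1 − 0.74 = 0.26
~x: Łukasiewicz ¬ gives 1 − 0.85 = 0.15
(~y -> ~x): min(1, 1 − 0.26 + 0.15) = 0.89
(z -> (~y -> ~x)): min(1, 1 − 0.17 + 0.89) = 1
((z -> (~y -> ~x)) /\ x) = min(1, 0.85) = 0.85
(((z -> (~y -> ~x)) /\ x) -> x): min(1, 1 − 0.85 + 0.85) = 1
(z \/ w) = max(0.17, 0.5) = 0.5
~(z \/ w): Łukasiewicz ¬ gives 1 − 0.5 = 0.5
((((z -> (~y -> ~x)) /\ x) -> x) /\ ~(z \/ w)) = min(1, 0.5) = 0.5
((z -> z) -> ((((z -> (~y -> ~x)) /\ x) -> x) /\ ~(z \/ w))): min(1, 1 − 1 + 0.5) = 0.5

0.50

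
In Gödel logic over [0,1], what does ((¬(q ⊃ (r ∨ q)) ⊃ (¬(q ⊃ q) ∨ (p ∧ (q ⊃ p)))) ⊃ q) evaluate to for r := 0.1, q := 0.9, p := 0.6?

0.90

(r ∨ q) = max(0.1, 0.9) = 0.9
(q ⊃ (r ∨ q)): 0.9 ≤ 0.9, so result = 1
¬(q ⊃ (r ∨ q)): Gödel ¬ of 1 = 0 (operand ≠ 0)
(q ⊃ q): 0.9 ≤ 0.9, so result = 1
¬(q ⊃ q): Gödel ¬ of 1 = 0 (operand ≠ 0)
(q ⊃ p): 0.9 > 0.6, so result = 0.6
(p ∧ (q ⊃ p)) = min(0.6, 0.6) = 0.6
(¬(q ⊃ q) ∨ (p ∧ (q ⊃ p))) = max(0, 0.6) = 0.6
(¬(q ⊃ (r ∨ q)) ⊃ (¬(q ⊃ q) ∨ (p ∧ (q ⊃ p)))): 0 ≤ 0.6, so result = 1
((¬(q ⊃ (r ∨ q)) ⊃ (¬(q ⊃ q) ∨ (p ∧ (q ⊃ p)))) ⊃ q): 1 > 0.9, so result = 0.9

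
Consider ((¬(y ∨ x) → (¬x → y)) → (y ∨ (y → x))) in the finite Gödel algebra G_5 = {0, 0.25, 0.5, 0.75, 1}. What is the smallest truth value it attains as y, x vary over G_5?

0.25

The minimum is attained at y = 0.25, x = 0:
  (y ∨ x) = max(0.25, 0) = 0.25
  ¬(y ∨ x): Gödel ¬ of 0.25 = 0 (operand ≠ 0)
  ¬x: Gödel ¬ of 0 = 1 (operand is 0)
  (¬x → y): 1 > 0.25, so result = 0.25
  (¬(y ∨ x) → (¬x → y)): 0 ≤ 0.25, so result = 1
  (y → x): 0.25 > 0, so result = 0
  (y ∨ (y → x)) = max(0.25, 0) = 0.25
  ((¬(y ∨ x) → (¬x → y)) → (y ∨ (y → x))): 1 > 0.25, so result = 0.25
Checking all 25 assignments confirms none give a value below 0.25.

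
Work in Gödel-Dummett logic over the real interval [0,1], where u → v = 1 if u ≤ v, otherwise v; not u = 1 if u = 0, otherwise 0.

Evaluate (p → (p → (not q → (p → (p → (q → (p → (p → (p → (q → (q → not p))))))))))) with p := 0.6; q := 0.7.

not q: Gödel ¬ of 0.7 = 0 (operand ≠ 0)
not p: Gödel ¬ of 0.6 = 0 (operand ≠ 0)
(q → not p): 0.7 > 0, so result = 0
(q → (q → not p)): 0.7 > 0, so result = 0
(p → (q → (q → not p))): 0.6 > 0, so result = 0
(p → (p → (q → (q → not p)))): 0.6 > 0, so result = 0
(p → (p → (p → (q → (q → not p))))): 0.6 > 0, so result = 0
(q → (p → (p → (p → (q → (q → not p)))))): 0.7 > 0, so result = 0
(p → (q → (p → (p → (p → (q → (q → not p))))))): 0.6 > 0, so result = 0
(p → (p → (q → (p → (p → (p → (q → (q → not p)))))))): 0.6 > 0, so result = 0
(not q → (p → (p → (q → (p → (p → (p → (q → (q → not p))))))))): 0 ≤ 0, so result = 1
(p → (not q → (p → (p → (q → (p → (p → (p → (q → (q → not p)))))))))): 0.6 ≤ 1, so result = 1
(p → (p → (not q → (p → (p → (q → (p → (p → (p → (q → (q → not p))))))))))): 0.6 ≤ 1, so result = 1

1.00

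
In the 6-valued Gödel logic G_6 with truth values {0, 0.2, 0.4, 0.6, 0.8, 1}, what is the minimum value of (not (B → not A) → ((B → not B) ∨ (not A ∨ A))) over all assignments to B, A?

The minimum is attained at B = 0.2, A = 0.2:
  not A: Gödel ¬ of 0.2 = 0 (operand ≠ 0)
  (B → not A): 0.2 > 0, so result = 0
  not (B → not A): Gödel ¬ of 0 = 1 (operand is 0)
  not B: Gödel ¬ of 0.2 = 0 (operand ≠ 0)
  (B → not B): 0.2 > 0, so result = 0
  not A: Gödel ¬ of 0.2 = 0 (operand ≠ 0)
  (not A ∨ A) = max(0, 0.2) = 0.2
  ((B → not B) ∨ (not A ∨ A)) = max(0, 0.2) = 0.2
  (not (B → not A) → ((B → not B) ∨ (not A ∨ A))): 1 > 0.2, so result = 0.2
Checking all 36 assignments confirms none give a value below 0.20.

0.20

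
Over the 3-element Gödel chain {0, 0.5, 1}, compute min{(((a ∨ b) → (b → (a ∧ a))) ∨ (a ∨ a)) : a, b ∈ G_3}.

0.00

The minimum is attained at a = 0, b = 0.5:
  (a ∨ b) = max(0, 0.5) = 0.5
  (a ∧ a) = min(0, 0) = 0
  (b → (a ∧ a)): 0.5 > 0, so result = 0
  ((a ∨ b) → (b → (a ∧ a))): 0.5 > 0, so result = 0
  (a ∨ a) = max(0, 0) = 0
  (((a ∨ b) → (b → (a ∧ a))) ∨ (a ∨ a)) = max(0, 0) = 0
Checking all 9 assignments confirms none give a value below 0.00.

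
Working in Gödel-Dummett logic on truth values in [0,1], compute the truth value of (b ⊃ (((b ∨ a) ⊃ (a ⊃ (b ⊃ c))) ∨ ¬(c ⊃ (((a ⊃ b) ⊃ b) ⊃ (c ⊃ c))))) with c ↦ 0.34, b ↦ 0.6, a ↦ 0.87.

0.34

(b ∨ a) = max(0.6, 0.87) = 0.87
(b ⊃ c): 0.6 > 0.34, so result = 0.34
(a ⊃ (b ⊃ c)): 0.87 > 0.34, so result = 0.34
((b ∨ a) ⊃ (a ⊃ (b ⊃ c))): 0.87 > 0.34, so result = 0.34
(a ⊃ b): 0.87 > 0.6, so result = 0.6
((a ⊃ b) ⊃ b): 0.6 ≤ 0.6, so result = 1
(c ⊃ c): 0.34 ≤ 0.34, so result = 1
(((a ⊃ b) ⊃ b) ⊃ (c ⊃ c)): 1 ≤ 1, so result = 1
(c ⊃ (((a ⊃ b) ⊃ b) ⊃ (c ⊃ c))): 0.34 ≤ 1, so result = 1
¬(c ⊃ (((a ⊃ b) ⊃ b) ⊃ (c ⊃ c))): Gödel ¬ of 1 = 0 (operand ≠ 0)
(((b ∨ a) ⊃ (a ⊃ (b ⊃ c))) ∨ ¬(c ⊃ (((a ⊃ b) ⊃ b) ⊃ (c ⊃ c)))) = max(0.34, 0) = 0.34
(b ⊃ (((b ∨ a) ⊃ (a ⊃ (b ⊃ c))) ∨ ¬(c ⊃ (((a ⊃ b) ⊃ b) ⊃ (c ⊃ c))))): 0.6 > 0.34, so result = 0.34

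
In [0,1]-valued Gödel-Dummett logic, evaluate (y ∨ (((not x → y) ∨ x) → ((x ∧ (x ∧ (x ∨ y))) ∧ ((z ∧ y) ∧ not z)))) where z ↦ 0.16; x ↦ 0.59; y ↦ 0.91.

0.91

not x: Gödel ¬ of 0.59 = 0 (operand ≠ 0)
(not x → y): 0 ≤ 0.91, so result = 1
((not x → y) ∨ x) = max(1, 0.59) = 1
(x ∨ y) = max(0.59, 0.91) = 0.91
(x ∧ (x ∨ y)) = min(0.59, 0.91) = 0.59
(x ∧ (x ∧ (x ∨ y))) = min(0.59, 0.59) = 0.59
(z ∧ y) = min(0.16, 0.91) = 0.16
not z: Gödel ¬ of 0.16 = 0 (operand ≠ 0)
((z ∧ y) ∧ not z) = min(0.16, 0) = 0
((x ∧ (x ∧ (x ∨ y))) ∧ ((z ∧ y) ∧ not z)) = min(0.59, 0) = 0
(((not x → y) ∨ x) → ((x ∧ (x ∧ (x ∨ y))) ∧ ((z ∧ y) ∧ not z))): 1 > 0, so result = 0
(y ∨ (((not x → y) ∨ x) → ((x ∧ (x ∧ (x ∨ y))) ∧ ((z ∧ y) ∧ not z)))) = max(0.91, 0) = 0.91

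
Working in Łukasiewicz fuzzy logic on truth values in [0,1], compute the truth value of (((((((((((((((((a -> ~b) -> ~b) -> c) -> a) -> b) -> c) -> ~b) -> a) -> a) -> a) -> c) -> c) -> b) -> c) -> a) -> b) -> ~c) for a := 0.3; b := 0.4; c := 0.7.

0.30

~b: Łukasiewicz ¬ gives 1 − 0.4 = 0.6
(a -> ~b): min(1, 1 − 0.3 + 0.6) = 1
~b: Łukasiewicz ¬ gives 1 − 0.4 = 0.6
((a -> ~b) -> ~b): min(1, 1 − 1 + 0.6) = 0.6
(((a -> ~b) -> ~b) -> c): min(1, 1 − 0.6 + 0.7) = 1
((((a -> ~b) -> ~b) -> c) -> a): min(1, 1 − 1 + 0.3) = 0.3
(((((a -> ~b) -> ~b) -> c) -> a) -> b): min(1, 1 − 0.3 + 0.4) = 1
((((((a -> ~b) -> ~b) -> c) -> a) -> b) -> c): min(1, 1 − 1 + 0.7) = 0.7
~b: Łukasiewicz ¬ gives 1 − 0.4 = 0.6
(((((((a -> ~b) -> ~b) -> c) -> a) -> b) -> c) -> ~b): min(1, 1 − 0.7 + 0.6) = 0.9
((((((((a -> ~b) -> ~b) -> c) -> a) -> b) -> c) -> ~b) -> a): min(1, 1 − 0.9 + 0.3) = 0.4
(((((((((a -> ~b) -> ~b) -> c) -> a) -> b) -> c) -> ~b) -> a) -> a): min(1, 1 − 0.4 + 0.3) = 0.9
((((((((((a -> ~b) -> ~b) -> c) -> a) -> b) -> c) -> ~b) -> a) -> a) -> a): min(1, 1 − 0.9 + 0.3) = 0.4
(((((((((((a -> ~b) -> ~b) -> c) -> a) -> b) -> c) -> ~b) -> a) -> a) -> a) -> c): min(1, 1 − 0.4 + 0.7) = 1
((((((((((((a -> ~b) -> ~b) -> c) -> a) -> b) -> c) -> ~b) -> a) -> a) -> a) -> c) -> c): min(1, 1 − 1 + 0.7) = 0.7
(((((((((((((a -> ~b) -> ~b) -> c) -> a) -> b) -> c) -> ~b) -> a) -> a) -> a) -> c) -> c) -> b): min(1, 1 − 0.7 + 0.4) = 0.7
((((((((((((((a -> ~b) -> ~b) -> c) -> a) -> b) -> c) -> ~b) -> a) -> a) -> a) -> c) -> c) -> b) -> c): min(1, 1 − 0.7 + 0.7) = 1
(((((((((((((((a -> ~b) -> ~b) -> c) -> a) -> b) -> c) -> ~b) -> a) -> a) -> a) -> c) -> c) -> b) -> c) -> a): min(1, 1 − 1 + 0.3) = 0.3
((((((((((((((((a -> ~b) -> ~b) -> c) -> a) -> b) -> c) -> ~b) -> a) -> a) -> a) -> c) -> c) -> b) -> c) -> a) -> b): min(1, 1 − 0.3 + 0.4) = 1
~c: Łukasiewicz ¬ gives 1 − 0.7 = 0.3
(((((((((((((((((a -> ~b) -> ~b) -> c) -> a) -> b) -> c) -> ~b) -> a) -> a) -> a) -> c) -> c) -> b) -> c) -> a) -> b) -> ~c): min(1, 1 − 1 + 0.3) = 0.3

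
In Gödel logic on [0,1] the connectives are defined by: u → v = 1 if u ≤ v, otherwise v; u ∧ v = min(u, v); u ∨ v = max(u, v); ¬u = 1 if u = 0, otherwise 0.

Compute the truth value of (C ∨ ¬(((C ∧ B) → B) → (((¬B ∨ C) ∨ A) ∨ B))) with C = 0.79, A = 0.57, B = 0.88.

(C ∧ B) = min(0.79, 0.88) = 0.79
((C ∧ B) → B): 0.79 ≤ 0.88, so result = 1
¬B: Gödel ¬ of 0.88 = 0 (operand ≠ 0)
(¬B ∨ C) = max(0, 0.79) = 0.79
((¬B ∨ C) ∨ A) = max(0.79, 0.57) = 0.79
(((¬B ∨ C) ∨ A) ∨ B) = max(0.79, 0.88) = 0.88
(((C ∧ B) → B) → (((¬B ∨ C) ∨ A) ∨ B)): 1 > 0.88, so result = 0.88
¬(((C ∧ B) → B) → (((¬B ∨ C) ∨ A) ∨ B)): Gödel ¬ of 0.88 = 0 (operand ≠ 0)
(C ∨ ¬(((C ∧ B) → B) → (((¬B ∨ C) ∨ A) ∨ B))) = max(0.79, 0) = 0.79

0.79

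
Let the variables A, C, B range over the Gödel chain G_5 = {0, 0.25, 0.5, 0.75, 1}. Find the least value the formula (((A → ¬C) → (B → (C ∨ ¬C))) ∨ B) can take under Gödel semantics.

The minimum is attained at A = 0, C = 0.25, B = 0.5:
  ¬C: Gödel ¬ of 0.25 = 0 (operand ≠ 0)
  (A → ¬C): 0 ≤ 0, so result = 1
  ¬C: Gödel ¬ of 0.25 = 0 (operand ≠ 0)
  (C ∨ ¬C) = max(0.25, 0) = 0.25
  (B → (C ∨ ¬C)): 0.5 > 0.25, so result = 0.25
  ((A → ¬C) → (B → (C ∨ ¬C))): 1 > 0.25, so result = 0.25
  (((A → ¬C) → (B → (C ∨ ¬C))) ∨ B) = max(0.25, 0.5) = 0.5
Checking all 125 assignments confirms none give a value below 0.50.

0.50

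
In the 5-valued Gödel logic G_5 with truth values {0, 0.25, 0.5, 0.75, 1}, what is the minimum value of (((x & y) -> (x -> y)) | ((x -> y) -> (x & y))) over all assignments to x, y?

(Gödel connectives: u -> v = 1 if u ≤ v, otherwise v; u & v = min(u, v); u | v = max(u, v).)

Every assignment gives 1. For instance at x = 0, y = 0:
  (x & y) = min(0, 0) = 0
  (x -> y): 0 ≤ 0, so result = 1
  ((x & y) -> (x -> y)): 0 ≤ 1, so result = 1
  (x -> y): 0 ≤ 0, so result = 1
  (x & y) = min(0, 0) = 0
  ((x -> y) -> (x & y)): 1 > 0, so result = 0
  (((x & y) -> (x -> y)) | ((x -> y) -> (x & y))) = max(1, 0) = 1
All 25 assignments give value 1 — the formula is a G_5-tautology.

1.00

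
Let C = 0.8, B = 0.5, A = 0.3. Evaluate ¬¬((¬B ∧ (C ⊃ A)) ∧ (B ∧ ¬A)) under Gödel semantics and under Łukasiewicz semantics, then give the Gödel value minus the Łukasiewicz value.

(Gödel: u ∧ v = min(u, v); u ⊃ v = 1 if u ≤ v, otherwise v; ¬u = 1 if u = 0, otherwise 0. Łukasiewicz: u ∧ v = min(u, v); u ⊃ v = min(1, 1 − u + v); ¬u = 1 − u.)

-0.50

Gödel evaluation:
  ¬B: Gödel ¬ of 0.5 = 0 (operand ≠ 0)
  (C ⊃ A): 0.8 > 0.3, so result = 0.3
  (¬B ∧ (C ⊃ A)) = min(0, 0.3) = 0
  ¬A: Gödel ¬ of 0.3 = 0 (operand ≠ 0)
  (B ∧ ¬A) = min(0.5, 0) = 0
  ((¬B ∧ (C ⊃ A)) ∧ (B ∧ ¬A)) = min(0, 0) = 0
  ¬((¬B ∧ (C ⊃ A)) ∧ (B ∧ ¬A)): Gödel ¬ of 0 = 1 (operand is 0)
  ¬¬((¬B ∧ (C ⊃ A)) ∧ (B ∧ ¬A)): Gödel ¬ of 1 = 0 (operand ≠ 0)
  Gödel value = 0
Łukasiewicz evaluation:
  ¬B: Łukasiewicz ¬ gives 1 − 0.5 = 0.5
  (C ⊃ A): min(1, 1 − 0.8 + 0.3) = 0.5
  (¬B ∧ (C ⊃ A)) = min(0.5, 0.5) = 0.5
  ¬A: Łukasiewicz ¬ gives 1 − 0.3 = 0.7
  (B ∧ ¬A) = min(0.5, 0.7) = 0.5
  ((¬B ∧ (C ⊃ A)) ∧ (B ∧ ¬A)) = min(0.5, 0.5) = 0.5
  ¬((¬B ∧ (C ⊃ A)) ∧ (B ∧ ¬A)): Łukasiewicz ¬ gives 1 − 0.5 = 0.5
  ¬¬((¬B ∧ (C ⊃ A)) ∧ (B ∧ ¬A)): Łukasiewicz ¬ gives 1 − 0.5 = 0.5
  Łukasiewicz value = 0.5
Difference: 0 − 0.5 = -0.50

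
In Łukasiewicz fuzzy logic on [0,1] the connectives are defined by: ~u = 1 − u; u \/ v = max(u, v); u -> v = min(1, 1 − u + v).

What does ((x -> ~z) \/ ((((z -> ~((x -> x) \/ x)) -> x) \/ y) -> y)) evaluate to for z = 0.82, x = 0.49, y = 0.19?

0.69

~z: Łukasiewicz ¬ gives 1 − 0.82 = 0.18
(x -> ~z): min(1, 1 − 0.49 + 0.18) = 0.69
(x -> x): min(1, 1 − 0.49 + 0.49) = 1
((x -> x) \/ x) = max(1, 0.49) = 1
~((x -> x) \/ x): Łukasiewicz ¬ gives 1 − 1 = 0
(z -> ~((x -> x) \/ x)): min(1, 1 − 0.82 + 0) = 0.18
((z -> ~((x -> x) \/ x)) -> x): min(1, 1 − 0.18 + 0.49) = 1
(((z -> ~((x -> x) \/ x)) -> x) \/ y) = max(1, 0.19) = 1
((((z -> ~((x -> x) \/ x)) -> x) \/ y) -> y): min(1, 1 − 1 + 0.19) = 0.19
((x -> ~z) \/ ((((z -> ~((x -> x) \/ x)) -> x) \/ y) -> y)) = max(0.69, 0.19) = 0.69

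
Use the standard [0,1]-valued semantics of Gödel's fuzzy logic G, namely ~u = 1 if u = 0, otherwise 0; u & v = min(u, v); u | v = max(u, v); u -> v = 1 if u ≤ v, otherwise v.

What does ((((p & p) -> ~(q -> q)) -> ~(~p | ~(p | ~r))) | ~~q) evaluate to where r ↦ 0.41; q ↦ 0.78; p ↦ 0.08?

1.00

(p & p) = min(0.08, 0.08) = 0.08
(q -> q): 0.78 ≤ 0.78, so result = 1
~(q -> q): Gödel ¬ of 1 = 0 (operand ≠ 0)
((p & p) -> ~(q -> q)): 0.08 > 0, so result = 0
~p: Gödel ¬ of 0.08 = 0 (operand ≠ 0)
~r: Gödel ¬ of 0.41 = 0 (operand ≠ 0)
(p | ~r) = max(0.08, 0) = 0.08
~(p | ~r): Gödel ¬ of 0.08 = 0 (operand ≠ 0)
(~p | ~(p | ~r)) = max(0, 0) = 0
~(~p | ~(p | ~r)): Gödel ¬ of 0 = 1 (operand is 0)
(((p & p) -> ~(q -> q)) -> ~(~p | ~(p | ~r))): 0 ≤ 1, so result = 1
~q: Gödel ¬ of 0.78 = 0 (operand ≠ 0)
~~q: Gödel ¬ of 0 = 1 (operand is 0)
((((p & p) -> ~(q -> q)) -> ~(~p | ~(p | ~r))) | ~~q) = max(1, 1) = 1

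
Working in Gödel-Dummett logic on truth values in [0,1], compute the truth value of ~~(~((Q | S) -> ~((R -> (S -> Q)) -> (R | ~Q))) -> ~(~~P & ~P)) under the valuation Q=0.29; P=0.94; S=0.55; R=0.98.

1.00

(Q | S) = max(0.29, 0.55) = 0.55
(S -> Q): 0.55 > 0.29, so result = 0.29
(R -> (S -> Q)): 0.98 > 0.29, so result = 0.29
~Q: Gödel ¬ of 0.29 = 0 (operand ≠ 0)
(R | ~Q) = max(0.98, 0) = 0.98
((R -> (S -> Q)) -> (R | ~Q)): 0.29 ≤ 0.98, so result = 1
~((R -> (S -> Q)) -> (R | ~Q)): Gödel ¬ of 1 = 0 (operand ≠ 0)
((Q | S) -> ~((R -> (S -> Q)) -> (R | ~Q))): 0.55 > 0, so result = 0
~((Q | S) -> ~((R -> (S -> Q)) -> (R | ~Q))): Gödel ¬ of 0 = 1 (operand is 0)
~P: Gödel ¬ of 0.94 = 0 (operand ≠ 0)
~~P: Gödel ¬ of 0 = 1 (operand is 0)
~P: Gödel ¬ of 0.94 = 0 (operand ≠ 0)
(~~P & ~P) = min(1, 0) = 0
~(~~P & ~P): Gödel ¬ of 0 = 1 (operand is 0)
(~((Q | S) -> ~((R -> (S -> Q)) -> (R | ~Q))) -> ~(~~P & ~P)): 1 ≤ 1, so result = 1
~(~((Q | S) -> ~((R -> (S -> Q)) -> (R | ~Q))) -> ~(~~P & ~P)): Gödel ¬ of 1 = 0 (operand ≠ 0)
~~(~((Q | S) -> ~((R -> (S -> Q)) -> (R | ~Q))) -> ~(~~P & ~P)): Gödel ¬ of 0 = 1 (operand is 0)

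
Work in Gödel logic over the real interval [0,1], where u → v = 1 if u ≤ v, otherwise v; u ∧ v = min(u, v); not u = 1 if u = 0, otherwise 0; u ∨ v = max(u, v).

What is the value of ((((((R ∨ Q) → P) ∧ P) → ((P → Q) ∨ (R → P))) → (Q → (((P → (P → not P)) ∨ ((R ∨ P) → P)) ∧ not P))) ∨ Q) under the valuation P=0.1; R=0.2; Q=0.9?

0.90

(R ∨ Q) = max(0.2, 0.9) = 0.9
((R ∨ Q) → P): 0.9 > 0.1, so result = 0.1
(((R ∨ Q) → P) ∧ P) = min(0.1, 0.1) = 0.1
(P → Q): 0.1 ≤ 0.9, so result = 1
(R → P): 0.2 > 0.1, so result = 0.1
((P → Q) ∨ (R → P)) = max(1, 0.1) = 1
((((R ∨ Q) → P) ∧ P) → ((P → Q) ∨ (R → P))): 0.1 ≤ 1, so result = 1
not P: Gödel ¬ of 0.1 = 0 (operand ≠ 0)
(P → not P): 0.1 > 0, so result = 0
(P → (P → not P)): 0.1 > 0, so result = 0
(R ∨ P) = max(0.2, 0.1) = 0.2
((R ∨ P) → P): 0.2 > 0.1, so result = 0.1
((P → (P → not P)) ∨ ((R ∨ P) → P)) = max(0, 0.1) = 0.1
not P: Gödel ¬ of 0.1 = 0 (operand ≠ 0)
(((P → (P → not P)) ∨ ((R ∨ P) → P)) ∧ not P) = min(0.1, 0) = 0
(Q → (((P → (P → not P)) ∨ ((R ∨ P) → P)) ∧ not P)): 0.9 > 0, so result = 0
(((((R ∨ Q) → P) ∧ P) → ((P → Q) ∨ (R → P))) → (Q → (((P → (P → not P)) ∨ ((R ∨ P) → P)) ∧ not P))): 1 > 0, so result = 0
((((((R ∨ Q) → P) ∧ P) → ((P → Q) ∨ (R → P))) → (Q → (((P → (P → not P)) ∨ ((R ∨ P) → P)) ∧ not P))) ∨ Q) = max(0, 0.9) = 0.9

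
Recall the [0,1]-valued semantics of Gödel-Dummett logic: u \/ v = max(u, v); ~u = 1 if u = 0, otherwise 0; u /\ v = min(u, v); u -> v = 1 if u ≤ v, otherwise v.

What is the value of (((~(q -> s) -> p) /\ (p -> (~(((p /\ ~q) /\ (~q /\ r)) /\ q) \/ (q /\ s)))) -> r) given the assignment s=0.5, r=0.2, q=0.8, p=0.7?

0.20

(q -> s): 0.8 > 0.5, so result = 0.5
~(q -> s): Gödel ¬ of 0.5 = 0 (operand ≠ 0)
(~(q -> s) -> p): 0 ≤ 0.7, so result = 1
~q: Gödel ¬ of 0.8 = 0 (operand ≠ 0)
(p /\ ~q) = min(0.7, 0) = 0
~q: Gödel ¬ of 0.8 = 0 (operand ≠ 0)
(~q /\ r) = min(0, 0.2) = 0
((p /\ ~q) /\ (~q /\ r)) = min(0, 0) = 0
(((p /\ ~q) /\ (~q /\ r)) /\ q) = min(0, 0.8) = 0
~(((p /\ ~q) /\ (~q /\ r)) /\ q): Gödel ¬ of 0 = 1 (operand is 0)
(q /\ s) = min(0.8, 0.5) = 0.5
(~(((p /\ ~q) /\ (~q /\ r)) /\ q) \/ (q /\ s)) = max(1, 0.5) = 1
(p -> (~(((p /\ ~q) /\ (~q /\ r)) /\ q) \/ (q /\ s))): 0.7 ≤ 1, so result = 1
((~(q -> s) -> p) /\ (p -> (~(((p /\ ~q) /\ (~q /\ r)) /\ q) \/ (q /\ s)))) = min(1, 1) = 1
(((~(q -> s) -> p) /\ (p -> (~(((p /\ ~q) /\ (~q /\ r)) /\ q) \/ (q /\ s)))) -> r): 1 > 0.2, so result = 0.2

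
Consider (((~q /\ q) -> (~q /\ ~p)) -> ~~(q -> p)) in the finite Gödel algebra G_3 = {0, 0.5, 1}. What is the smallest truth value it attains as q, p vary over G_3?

0.00

The minimum is attained at q = 0.5, p = 0:
  ~q: Gödel ¬ of 0.5 = 0 (operand ≠ 0)
  (~q /\ q) = min(0, 0.5) = 0
  ~q: Gödel ¬ of 0.5 = 0 (operand ≠ 0)
  ~p: Gödel ¬ of 0 = 1 (operand is 0)
  (~q /\ ~p) = min(0, 1) = 0
  ((~q /\ q) -> (~q /\ ~p)): 0 ≤ 0, so result = 1
  (q -> p): 0.5 > 0, so result = 0
  ~(q -> p): Gödel ¬ of 0 = 1 (operand is 0)
  ~~(q -> p): Gödel ¬ of 1 = 0 (operand ≠ 0)
  (((~q /\ q) -> (~q /\ ~p)) -> ~~(q -> p)): 1 > 0, so result = 0
Checking all 9 assignments confirms none give a value below 0.00.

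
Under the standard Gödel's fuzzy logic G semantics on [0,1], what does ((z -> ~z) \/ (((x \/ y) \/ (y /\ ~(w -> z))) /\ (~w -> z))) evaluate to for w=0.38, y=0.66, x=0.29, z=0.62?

~z: Gödel ¬ of 0.62 = 0 (operand ≠ 0)
(z -> ~z): 0.62 > 0, so result = 0
(x \/ y) = max(0.29, 0.66) = 0.66
(w -> z): 0.38 ≤ 0.62, so result = 1
~(w -> z): Gödel ¬ of 1 = 0 (operand ≠ 0)
(y /\ ~(w -> z)) = min(0.66, 0) = 0
((x \/ y) \/ (y /\ ~(w -> z))) = max(0.66, 0) = 0.66
~w: Gödel ¬ of 0.38 = 0 (operand ≠ 0)
(~w -> z): 0 ≤ 0.62, so result = 1
(((x \/ y) \/ (y /\ ~(w -> z))) /\ (~w -> z)) = min(0.66, 1) = 0.66
((z -> ~z) \/ (((x \/ y) \/ (y /\ ~(w -> z))) /\ (~w -> z))) = max(0, 0.66) = 0.66

0.66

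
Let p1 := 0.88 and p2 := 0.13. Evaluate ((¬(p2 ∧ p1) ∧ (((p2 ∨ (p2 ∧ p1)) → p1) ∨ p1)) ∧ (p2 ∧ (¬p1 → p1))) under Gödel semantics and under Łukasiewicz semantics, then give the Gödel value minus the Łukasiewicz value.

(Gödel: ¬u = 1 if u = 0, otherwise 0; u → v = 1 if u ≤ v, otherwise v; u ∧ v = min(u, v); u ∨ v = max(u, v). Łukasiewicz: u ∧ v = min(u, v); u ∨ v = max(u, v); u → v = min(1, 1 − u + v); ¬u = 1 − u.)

-0.13

Gödel evaluation:
  (p2 ∧ p1) = min(0.13, 0.88) = 0.13
  ¬(p2 ∧ p1): Gödel ¬ of 0.13 = 0 (operand ≠ 0)
  (p2 ∧ p1) = min(0.13, 0.88) = 0.13
  (p2 ∨ (p2 ∧ p1)) = max(0.13, 0.13) = 0.13
  ((p2 ∨ (p2 ∧ p1)) → p1): 0.13 ≤ 0.88, so result = 1
  (((p2 ∨ (p2 ∧ p1)) → p1) ∨ p1) = max(1, 0.88) = 1
  (¬(p2 ∧ p1) ∧ (((p2 ∨ (p2 ∧ p1)) → p1) ∨ p1)) = min(0, 1) = 0
  ¬p1: Gödel ¬ of 0.88 = 0 (operand ≠ 0)
  (¬p1 → p1): 0 ≤ 0.88, so result = 1
  (p2 ∧ (¬p1 → p1)) = min(0.13, 1) = 0.13
  ((¬(p2 ∧ p1) ∧ (((p2 ∨ (p2 ∧ p1)) → p1) ∨ p1)) ∧ (p2 ∧ (¬p1 → p1))) = min(0, 0.13) = 0
  Gödel value = 0
Łukasiewicz evaluation:
  (p2 ∧ p1) = min(0.13, 0.88) = 0.13
  ¬(p2 ∧ p1): Łukasiewicz ¬ gives 1 − 0.13 = 0.87
  (p2 ∧ p1) = min(0.13, 0.88) = 0.13
  (p2 ∨ (p2 ∧ p1)) = max(0.13, 0.13) = 0.13
  ((p2 ∨ (p2 ∧ p1)) → p1): min(1, 1 − 0.13 + 0.88) = 1
  (((p2 ∨ (p2 ∧ p1)) → p1) ∨ p1) = max(1, 0.88) = 1
  (¬(p2 ∧ p1) ∧ (((p2 ∨ (p2 ∧ p1)) → p1) ∨ p1)) = min(0.87, 1) = 0.87
  ¬p1: Łukasiewicz ¬ gives 1 − 0.88 = 0.12
  (¬p1 → p1): min(1, 1 − 0.12 + 0.88) = 1
  (p2 ∧ (¬p1 → p1)) = min(0.13, 1) = 0.13
  ((¬(p2 ∧ p1) ∧ (((p2 ∨ (p2 ∧ p1)) → p1) ∨ p1)) ∧ (p2 ∧ (¬p1 → p1))) = min(0.87, 0.13) = 0.13
  Łukasiewicz value = 0.13
Difference: 0 − 0.13 = -0.13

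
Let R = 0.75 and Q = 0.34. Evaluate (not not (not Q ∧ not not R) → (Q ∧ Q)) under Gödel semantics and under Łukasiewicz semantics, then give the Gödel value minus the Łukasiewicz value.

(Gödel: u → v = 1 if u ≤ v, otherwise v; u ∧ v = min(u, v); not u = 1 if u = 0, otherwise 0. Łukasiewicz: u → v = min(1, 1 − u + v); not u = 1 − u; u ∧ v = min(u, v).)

0.32

Gödel evaluation:
  not Q: Gödel ¬ of 0.34 = 0 (operand ≠ 0)
  not R: Gödel ¬ of 0.75 = 0 (operand ≠ 0)
  not not R: Gödel ¬ of 0 = 1 (operand is 0)
  (not Q ∧ not not R) = min(0, 1) = 0
  not (not Q ∧ not not R): Gödel ¬ of 0 = 1 (operand is 0)
  not not (not Q ∧ not not R): Gödel ¬ of 1 = 0 (operand ≠ 0)
  (Q ∧ Q) = min(0.34, 0.34) = 0.34
  (not not (not Q ∧ not not R) → (Q ∧ Q)): 0 ≤ 0.34, so result = 1
  Gödel value = 1
Łukasiewicz evaluation:
  not Q: Łukasiewicz ¬ gives 1 − 0.34 = 0.66
  not R: Łukasiewicz ¬ gives 1 − 0.75 = 0.25
  not not R: Łukasiewicz ¬ gives 1 − 0.25 = 0.75
  (not Q ∧ not not R) = min(0.66, 0.75) = 0.66
  not (not Q ∧ not not R): Łukasiewicz ¬ gives 1 − 0.66 = 0.34
  not not (not Q ∧ not not R): Łukasiewicz ¬ gives 1 − 0.34 = 0.66
  (Q ∧ Q) = min(0.34, 0.34) = 0.34
  (not not (not Q ∧ not not R) → (Q ∧ Q)): min(1, 1 − 0.66 + 0.34) = 0.68
  Łukasiewicz value = 0.68
Difference: 1 − 0.68 = 0.32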